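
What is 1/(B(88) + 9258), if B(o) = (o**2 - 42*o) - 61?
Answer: 1/13245 ≈ 7.5500e-5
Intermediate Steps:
B(o) = -61 + o**2 - 42*o
1/(B(88) + 9258) = 1/((-61 + 88**2 - 42*88) + 9258) = 1/((-61 + 7744 - 3696) + 9258) = 1/(3987 + 9258) = 1/13245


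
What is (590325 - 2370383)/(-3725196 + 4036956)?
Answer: -890029/155880 ≈ -5.7097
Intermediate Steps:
(590325 - 2370383)/(-3725196 + 4036956) = -1780058/311760 = -1780058*1/311760 = -890029/155880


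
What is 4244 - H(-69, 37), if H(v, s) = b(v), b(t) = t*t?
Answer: -517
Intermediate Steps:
b(t) = t²
H(v, s) = v²
4244 - H(-69, 37) = 4244 - 1*(-69)² = 4244 - 1*4761 = 4244 - 4761 = -517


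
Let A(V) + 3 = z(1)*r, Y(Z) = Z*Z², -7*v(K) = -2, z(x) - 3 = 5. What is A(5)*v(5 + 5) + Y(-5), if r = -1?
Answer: -897/7 ≈ -128.14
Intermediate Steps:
z(x) = 8 (z(x) = 3 + 5 = 8)
v(K) = 2/7 (v(K) = -⅐*(-2) = 2/7)
Y(Z) = Z³
A(V) = -11 (A(V) = -3 + 8*(-1) = -3 - 8 = -11)
A(5)*v(5 + 5) + Y(-5) = -11*2/7 + (-5)³ = -22/7 - 125 = -897/7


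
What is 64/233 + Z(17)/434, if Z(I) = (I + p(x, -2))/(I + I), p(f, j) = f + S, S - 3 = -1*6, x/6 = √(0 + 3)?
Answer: 67689/245582 + 3*√3/7378 ≈ 0.27633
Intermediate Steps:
x = 6*√3 (x = 6*√(0 + 3) = 6*√3 ≈ 10.392)
S = -3 (S = 3 - 1*6 = 3 - 6 = -3)
p(f, j) = -3 + f (p(f, j) = f - 3 = -3 + f)
Z(I) = (-3 + I + 6*√3)/(2*I) (Z(I) = (I + (-3 + 6*√3))/(I + I) = (-3 + I + 6*√3)/((2*I)) = (-3 + I + 6*√3)*(1/(2*I)) = (-3 + I + 6*√3)/(2*I))
64/233 + Z(17)/434 = 64/233 + ((½)*(-3 + 17 + 6*√3)/17)/434 = 64*(1/233) + ((½)*(1/17)*(14 + 6*√3))*(1/434) = 64/233 + (7/17 + 3*√3/17)*(1/434) = 64/233 + (1/1054 + 3*√3/7378) = 67689/245582 + 3*√3/7378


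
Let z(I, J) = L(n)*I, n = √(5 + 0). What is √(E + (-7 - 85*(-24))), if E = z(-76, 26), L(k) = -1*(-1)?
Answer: √1957 ≈ 44.238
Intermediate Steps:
n = √5 ≈ 2.2361
L(k) = 1
z(I, J) = I (z(I, J) = 1*I = I)
E = -76
√(E + (-7 - 85*(-24))) = √(-76 + (-7 - 85*(-24))) = √(-76 + (-7 + 2040)) = √(-76 + 2033) = √1957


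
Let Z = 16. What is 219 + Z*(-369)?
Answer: -5685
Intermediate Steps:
219 + Z*(-369) = 219 + 16*(-369) = 219 - 5904 = -5685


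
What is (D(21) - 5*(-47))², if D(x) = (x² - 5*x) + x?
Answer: 350464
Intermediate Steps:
D(x) = x² - 4*x
(D(21) - 5*(-47))² = (21*(-4 + 21) - 5*(-47))² = (21*17 + 235)² = (357 + 235)² = 592² = 350464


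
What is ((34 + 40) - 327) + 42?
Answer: -211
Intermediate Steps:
((34 + 40) - 327) + 42 = (74 - 327) + 42 = -253 + 42 = -211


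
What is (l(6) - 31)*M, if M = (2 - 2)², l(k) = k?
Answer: 0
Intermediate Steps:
M = 0 (M = 0² = 0)
(l(6) - 31)*M = (6 - 31)*0 = -25*0 = 0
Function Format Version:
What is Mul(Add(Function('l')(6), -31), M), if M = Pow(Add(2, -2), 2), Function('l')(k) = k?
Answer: 0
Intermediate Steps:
M = 0 (M = Pow(0, 2) = 0)
Mul(Add(Function('l')(6), -31), M) = Mul(Add(6, -31), 0) = Mul(-25, 0) = 0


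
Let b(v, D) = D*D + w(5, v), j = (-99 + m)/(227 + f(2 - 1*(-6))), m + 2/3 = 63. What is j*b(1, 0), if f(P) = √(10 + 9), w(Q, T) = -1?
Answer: 2497/15453 - 11*√19/15453 ≈ 0.15848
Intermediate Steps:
m = 187/3 (m = -⅔ + 63 = 187/3 ≈ 62.333)
f(P) = √19
j = -110/(3*(227 + √19)) (j = (-99 + 187/3)/(227 + √19) = -110/(3*(227 + √19)) ≈ -0.15848)
b(v, D) = -1 + D² (b(v, D) = D*D - 1 = D² - 1 = -1 + D²)
j*b(1, 0) = (-2497/15453 + 11*√19/15453)*(-1 + 0²) = (-2497/15453 + 11*√19/15453)*(-1 + 0) = (-2497/15453 + 11*√19/15453)*(-1) = 2497/15453 - 11*√19/15453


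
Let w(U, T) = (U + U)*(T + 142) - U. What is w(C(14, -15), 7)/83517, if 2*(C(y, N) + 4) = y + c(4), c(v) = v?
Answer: 495/27839 ≈ 0.017781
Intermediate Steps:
C(y, N) = -2 + y/2 (C(y, N) = -4 + (y + 4)/2 = -4 + (4 + y)/2 = -4 + (2 + y/2) = -2 + y/2)
w(U, T) = -U + 2*U*(142 + T) (w(U, T) = (2*U)*(142 + T) - U = 2*U*(142 + T) - U = -U + 2*U*(142 + T))
w(C(14, -15), 7)/83517 = ((-2 + (½)*14)*(283 + 2*7))/83517 = ((-2 + 7)*(283 + 14))*(1/83517) = (5*297)*(1/83517) = 1485*(1/83517) = 495/27839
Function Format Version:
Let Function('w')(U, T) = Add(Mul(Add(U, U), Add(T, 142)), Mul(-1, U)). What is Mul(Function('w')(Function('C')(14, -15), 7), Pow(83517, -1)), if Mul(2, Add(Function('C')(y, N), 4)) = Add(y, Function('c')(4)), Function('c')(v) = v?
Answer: Rational(495, 27839) ≈ 0.017781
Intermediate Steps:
Function('C')(y, N) = Add(-2, Mul(Rational(1, 2), y)) (Function('C')(y, N) = Add(-4, Mul(Rational(1, 2), Add(y, 4))) = Add(-4, Mul(Rational(1, 2), Add(4, y))) = Add(-4, Add(2, Mul(Rational(1, 2), y))) = Add(-2, Mul(Rational(1, 2), y)))
Function('w')(U, T) = Add(Mul(-1, U), Mul(2, U, Add(142, T))) (Function('w')(U, T) = Add(Mul(Mul(2, U), Add(142, T)), Mul(-1, U)) = Add(Mul(2, U, Add(142, T)), Mul(-1, U)) = Add(Mul(-1, U), Mul(2, U, Add(142, T))))
Mul(Function('w')(Function('C')(14, -15), 7), Pow(83517, -1)) = Mul(Mul(Add(-2, Mul(Rational(1, 2), 14)), Add(283, Mul(2, 7))), Pow(83517, -1)) = Mul(Mul(Add(-2, 7), Add(283, 14)), Rational(1, 83517)) = Mul(Mul(5, 297), Rational(1, 83517)) = Mul(1485, Rational(1, 83517)) = Rational(495, 27839)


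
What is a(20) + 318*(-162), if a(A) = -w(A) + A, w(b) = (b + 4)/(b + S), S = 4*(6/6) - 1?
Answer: -1184432/23 ≈ -51497.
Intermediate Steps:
S = 3 (S = 4*(6*(1/6)) - 1 = 4*1 - 1 = 4 - 1 = 3)
w(b) = (4 + b)/(3 + b) (w(b) = (b + 4)/(b + 3) = (4 + b)/(3 + b))
a(A) = A - (4 + A)/(3 + A) (a(A) = -(4 + A)/(3 + A) + A = A - (4 + A)/(3 + A))
a(20) + 318*(-162) = (-4 - 1*20 + 20*(3 + 20))/(3 + 20) + 318*(-162) = (-4 - 20 + 20*23)/23 - 51516 = (-4 - 20 + 460)/23 - 51516 = (1/23)*436 - 51516 = 436/23 - 51516 = -1184432/23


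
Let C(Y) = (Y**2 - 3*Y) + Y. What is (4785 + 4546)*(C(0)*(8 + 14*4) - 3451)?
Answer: -32201281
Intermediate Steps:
C(Y) = Y**2 - 2*Y
(4785 + 4546)*(C(0)*(8 + 14*4) - 3451) = (4785 + 4546)*((0*(-2 + 0))*(8 + 14*4) - 3451) = 9331*((0*(-2))*(8 + 56) - 3451) = 9331*(0*64 - 3451) = 9331*(0 - 3451) = 9331*(-3451) = -32201281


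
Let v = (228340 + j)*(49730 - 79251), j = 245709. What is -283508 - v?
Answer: 13994117021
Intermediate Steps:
v = -13994400529 (v = (228340 + 245709)*(49730 - 79251) = 474049*(-29521) = -13994400529)
-283508 - v = -283508 - 1*(-13994400529) = -283508 + 13994400529 = 13994117021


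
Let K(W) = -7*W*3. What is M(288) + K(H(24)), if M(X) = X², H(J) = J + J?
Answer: 81936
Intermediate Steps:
H(J) = 2*J
K(W) = -21*W
M(288) + K(H(24)) = 288² - 42*24 = 82944 - 21*48 = 82944 - 1008 = 81936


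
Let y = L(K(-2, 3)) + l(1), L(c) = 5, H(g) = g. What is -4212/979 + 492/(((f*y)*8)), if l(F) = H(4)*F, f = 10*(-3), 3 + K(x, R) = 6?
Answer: -798299/176220 ≈ -4.5301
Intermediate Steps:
K(x, R) = 3 (K(x, R) = -3 + 6 = 3)
f = -30
l(F) = 4*F
y = 9 (y = 5 + 4*1 = 5 + 4 = 9)
-4212/979 + 492/(((f*y)*8)) = -4212/979 + 492/((-30*9*8)) = -4212*1/979 + 492/((-270*8)) = -4212/979 + 492/(-2160) = -4212/979 + 492*(-1/2160) = -4212/979 - 41/180 = -798299/176220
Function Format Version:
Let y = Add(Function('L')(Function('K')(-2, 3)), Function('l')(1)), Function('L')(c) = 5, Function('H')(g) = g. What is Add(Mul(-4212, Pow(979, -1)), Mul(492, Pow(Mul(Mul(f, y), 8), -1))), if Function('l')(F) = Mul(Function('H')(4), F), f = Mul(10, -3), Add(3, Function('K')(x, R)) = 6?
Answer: Rational(-798299, 176220) ≈ -4.5301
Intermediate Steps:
Function('K')(x, R) = 3 (Function('K')(x, R) = Add(-3, 6) = 3)
f = -30
Function('l')(F) = Mul(4, F)
y = 9 (y = Add(5, Mul(4, 1)) = Add(5, 4) = 9)
Add(Mul(-4212, Pow(979, -1)), Mul(492, Pow(Mul(Mul(f, y), 8), -1))) = Add(Mul(-4212, Pow(979, -1)), Mul(492, Pow(Mul(Mul(-30, 9), 8), -1))) = Add(Mul(-4212, Rational(1, 979)), Mul(492, Pow(Mul(-270, 8), -1))) = Add(Rational(-4212, 979), Mul(492, Pow(-2160, -1))) = Add(Rational(-4212, 979), Mul(492, Rational(-1, 2160))) = Add(Rational(-4212, 979), Rational(-41, 180)) = Rational(-798299, 176220)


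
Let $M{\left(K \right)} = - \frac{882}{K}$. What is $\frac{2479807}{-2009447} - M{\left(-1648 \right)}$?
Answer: $- \frac{266320645}{150525848} \approx -1.7693$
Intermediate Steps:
$\frac{2479807}{-2009447} - M{\left(-1648 \right)} = \frac{2479807}{-2009447} - - \frac{882}{-1648} = 2479807 \left(- \frac{1}{2009447}\right) - \left(-882\right) \left(- \frac{1}{1648}\right) = - \frac{225437}{182677} - \frac{441}{824} = - \frac{266320645}{150525848}$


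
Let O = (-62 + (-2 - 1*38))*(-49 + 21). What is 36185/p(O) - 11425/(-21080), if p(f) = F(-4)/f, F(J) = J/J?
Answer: 435699824045/4216 ≈ 1.0334e+8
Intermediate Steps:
F(J) = 1
O = 2856 (O = (-62 + (-2 - 38))*(-28) = (-62 - 40)*(-28) = -102*(-28) = 2856)
p(f) = 1/f
36185/p(O) - 11425/(-21080) = 36185/(1/2856) - 11425/(-21080) = 36185/(1/2856) - 11425*(-1/21080) = 36185*2856 + 2285/4216 = 103344360 + 2285/4216 = 435699824045/4216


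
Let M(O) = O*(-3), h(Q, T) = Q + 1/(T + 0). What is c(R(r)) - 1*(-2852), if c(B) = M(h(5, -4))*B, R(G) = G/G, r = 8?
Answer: 11351/4 ≈ 2837.8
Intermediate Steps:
h(Q, T) = Q + 1/T
R(G) = 1
M(O) = -3*O
c(B) = -57*B/4 (c(B) = (-3*(5 + 1/(-4)))*B = (-3*(5 - 1/4))*B = (-3*19/4)*B = -57*B/4)
c(R(r)) - 1*(-2852) = -57/4*1 - 1*(-2852) = -57/4 + 2852 = 11351/4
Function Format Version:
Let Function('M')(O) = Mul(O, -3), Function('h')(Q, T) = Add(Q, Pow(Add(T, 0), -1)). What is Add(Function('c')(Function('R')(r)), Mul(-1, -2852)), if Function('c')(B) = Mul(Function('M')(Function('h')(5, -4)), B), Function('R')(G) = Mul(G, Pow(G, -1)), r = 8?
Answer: Rational(11351, 4) ≈ 2837.8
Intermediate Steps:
Function('h')(Q, T) = Add(Q, Pow(T, -1))
Function('R')(G) = 1
Function('M')(O) = Mul(-3, O)
Function('c')(B) = Mul(Rational(-57, 4), B) (Function('c')(B) = Mul(Mul(-3, Add(5, Pow(-4, -1))), B) = Mul(Mul(-3, Add(5, Rational(-1, 4))), B) = Mul(Mul(-3, Rational(19, 4)), B) = Mul(Rational(-57, 4), B))
Add(Function('c')(Function('R')(r)), Mul(-1, -2852)) = Add(Mul(Rational(-57, 4), 1), Mul(-1, -2852)) = Add(Rational(-57, 4), 2852) = Rational(11351, 4)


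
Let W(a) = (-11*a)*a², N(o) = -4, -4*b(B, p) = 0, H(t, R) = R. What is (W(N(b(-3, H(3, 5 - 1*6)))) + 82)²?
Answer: 617796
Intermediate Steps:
b(B, p) = 0 (b(B, p) = -¼*0 = 0)
W(a) = -11*a³
(W(N(b(-3, H(3, 5 - 1*6)))) + 82)² = (-11*(-4)³ + 82)² = (-11*(-64) + 82)² = (704 + 82)² = 786² = 617796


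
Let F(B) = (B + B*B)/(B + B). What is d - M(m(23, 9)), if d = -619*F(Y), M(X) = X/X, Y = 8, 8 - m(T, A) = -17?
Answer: -5573/2 ≈ -2786.5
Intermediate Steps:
m(T, A) = 25 (m(T, A) = 8 - 1*(-17) = 8 + 17 = 25)
M(X) = 1
F(B) = (B + B**2)/(2*B) (F(B) = (B + B**2)/((2*B)) = (B + B**2)*(1/(2*B)) = (B + B**2)/(2*B))
d = -5571/2 (d = -619*(1/2 + (1/2)*8) = -619*(1/2 + 4) = -619*9/2 = -5571/2 ≈ -2785.5)
d - M(m(23, 9)) = -5571/2 - 1*1 = -5571/2 - 1 = -5573/2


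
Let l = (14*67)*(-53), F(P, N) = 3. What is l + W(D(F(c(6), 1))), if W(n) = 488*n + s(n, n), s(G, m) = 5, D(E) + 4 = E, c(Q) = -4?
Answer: -50197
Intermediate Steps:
D(E) = -4 + E
l = -49714 (l = 938*(-53) = -49714)
W(n) = 5 + 488*n (W(n) = 488*n + 5 = 5 + 488*n)
l + W(D(F(c(6), 1))) = -49714 + (5 + 488*(-4 + 3)) = -49714 + (5 + 488*(-1)) = -49714 + (5 - 488) = -49714 - 483 = -50197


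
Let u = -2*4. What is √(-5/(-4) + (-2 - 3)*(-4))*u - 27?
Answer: -27 - 4*√85 ≈ -63.878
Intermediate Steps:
u = -8
√(-5/(-4) + (-2 - 3)*(-4))*u - 27 = √(-5/(-4) + (-2 - 3)*(-4))*(-8) - 27 = √(-5*(-¼) - 5*(-4))*(-8) - 27 = √(5/4 + 20)*(-8) - 27 = √(85/4)*(-8) - 27 = (√85/2)*(-8) - 27 = -4*√85 - 27 = -27 - 4*√85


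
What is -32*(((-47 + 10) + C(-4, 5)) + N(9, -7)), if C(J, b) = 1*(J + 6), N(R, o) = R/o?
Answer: 8128/7 ≈ 1161.1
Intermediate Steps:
C(J, b) = 6 + J (C(J, b) = 1*(6 + J) = 6 + J)
-32*(((-47 + 10) + C(-4, 5)) + N(9, -7)) = -32*(((-47 + 10) + (6 - 4)) + 9/(-7)) = -32*((-37 + 2) + 9*(-1/7)) = -32*(-35 - 9/7) = -32*(-254/7) = 8128/7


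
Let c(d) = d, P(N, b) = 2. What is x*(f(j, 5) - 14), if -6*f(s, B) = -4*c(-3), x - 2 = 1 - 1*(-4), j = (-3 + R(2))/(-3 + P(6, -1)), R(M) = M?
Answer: -112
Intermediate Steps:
j = 1 (j = (-3 + 2)/(-3 + 2) = -1/(-1) = -1*(-1) = 1)
x = 7 (x = 2 + (1 - 1*(-4)) = 2 + (1 + 4) = 2 + 5 = 7)
f(s, B) = -2 (f(s, B) = -(-2)*(-3)/3 = -⅙*12 = -2)
x*(f(j, 5) - 14) = 7*(-2 - 14) = 7*(-16) = -112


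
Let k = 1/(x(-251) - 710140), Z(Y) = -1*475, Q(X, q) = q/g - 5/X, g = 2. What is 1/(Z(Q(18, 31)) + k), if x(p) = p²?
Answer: -647139/307391026 ≈ -0.0021053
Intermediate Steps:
Q(X, q) = q/2 - 5/X
Z(Y) = -475
k = -1/647139 (k = 1/((-251)² - 710140) = 1/(63001 - 710140) = 1/(-647139) = -1/647139 ≈ -1.5453e-6)
1/(Z(Q(18, 31)) + k) = 1/(-475 - 1/647139) = 1/(-307391026/647139) = -647139/307391026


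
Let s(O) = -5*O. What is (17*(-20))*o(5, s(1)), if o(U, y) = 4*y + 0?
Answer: 6800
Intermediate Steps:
o(U, y) = 4*y
(17*(-20))*o(5, s(1)) = (17*(-20))*(4*(-5*1)) = -1360*(-5) = -340*(-20) = 6800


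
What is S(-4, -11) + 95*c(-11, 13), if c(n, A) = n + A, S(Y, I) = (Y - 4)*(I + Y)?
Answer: 310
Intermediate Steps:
S(Y, I) = (-4 + Y)*(I + Y)
c(n, A) = A + n
S(-4, -11) + 95*c(-11, 13) = ((-4)² - 4*(-11) - 4*(-4) - 11*(-4)) + 95*(13 - 11) = (16 + 44 + 16 + 44) + 95*2 = 120 + 190 = 310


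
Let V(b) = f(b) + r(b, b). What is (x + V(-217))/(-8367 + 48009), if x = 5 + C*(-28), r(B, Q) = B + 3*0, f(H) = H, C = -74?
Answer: 1643/39642 ≈ 0.041446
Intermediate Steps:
r(B, Q) = B (r(B, Q) = B + 0 = B)
x = 2077 (x = 5 - 74*(-28) = 5 + 2072 = 2077)
V(b) = 2*b (V(b) = b + b = 2*b)
(x + V(-217))/(-8367 + 48009) = (2077 + 2*(-217))/(-8367 + 48009) = (2077 - 434)/39642 = 1643*(1/39642) = 1643/39642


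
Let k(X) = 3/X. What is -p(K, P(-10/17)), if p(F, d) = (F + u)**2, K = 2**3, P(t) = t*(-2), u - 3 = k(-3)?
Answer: -100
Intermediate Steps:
u = 2 (u = 3 + 3/(-3) = 3 + 3*(-1/3) = 3 - 1 = 2)
P(t) = -2*t
K = 8
p(F, d) = (2 + F)**2 (p(F, d) = (F + 2)**2 = (2 + F)**2)
-p(K, P(-10/17)) = -(2 + 8)**2 = -1*10**2 = -1*100 = -100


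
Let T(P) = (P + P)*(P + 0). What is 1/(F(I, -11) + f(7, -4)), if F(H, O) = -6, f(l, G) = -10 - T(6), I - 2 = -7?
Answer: -1/88 ≈ -0.011364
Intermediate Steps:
I = -5 (I = 2 - 7 = -5)
T(P) = 2*P² (T(P) = (2*P)*P = 2*P²)
f(l, G) = -82 (f(l, G) = -10 - 2*6² = -10 - 2*36 = -10 - 1*72 = -10 - 72 = -82)
1/(F(I, -11) + f(7, -4)) = 1/(-6 - 82) = 1/(-88) = -1/88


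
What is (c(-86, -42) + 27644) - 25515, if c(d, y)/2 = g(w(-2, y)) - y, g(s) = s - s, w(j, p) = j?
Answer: 2213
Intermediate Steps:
g(s) = 0
c(d, y) = -2*y (c(d, y) = 2*(0 - y) = 2*(-y) = -2*y)
(c(-86, -42) + 27644) - 25515 = (-2*(-42) + 27644) - 25515 = (84 + 27644) - 25515 = 27728 - 25515 = 2213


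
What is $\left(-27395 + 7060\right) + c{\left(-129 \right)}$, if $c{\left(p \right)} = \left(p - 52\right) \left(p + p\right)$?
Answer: $26363$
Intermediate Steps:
$c{\left(p \right)} = 2 p \left(-52 + p\right)$ ($c{\left(p \right)} = \left(-52 + p\right) 2 p = 2 p \left(-52 + p\right)$)
$\left(-27395 + 7060\right) + c{\left(-129 \right)} = \left(-27395 + 7060\right) + 2 \left(-129\right) \left(-52 - 129\right) = -20335 + 2 \left(-129\right) \left(-181\right) = -20335 + 46698 = 26363$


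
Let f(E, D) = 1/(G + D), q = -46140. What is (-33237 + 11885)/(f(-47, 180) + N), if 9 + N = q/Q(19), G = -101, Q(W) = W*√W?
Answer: -410728470556/664150239085 + 5841090550056*√19/664150239085 ≈ 37.717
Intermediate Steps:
Q(W) = W^(3/2)
f(E, D) = 1/(-101 + D)
N = -9 - 46140*√19/361 ≈ -566.12
(-33237 + 11885)/(f(-47, 180) + N) = (-33237 + 11885)/(1/(-101 + 180) + (-9 - 46140*√19/361)) = -21352/(1/79 + (-9 - 46140*√19/361)) = -21352/(-710/79 - 46140*√19/361)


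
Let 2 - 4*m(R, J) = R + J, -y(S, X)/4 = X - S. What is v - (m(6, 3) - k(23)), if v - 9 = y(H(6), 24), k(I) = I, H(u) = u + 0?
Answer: -153/4 ≈ -38.250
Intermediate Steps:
H(u) = u
y(S, X) = -4*X + 4*S (y(S, X) = -4*(X - S) = -4*X + 4*S)
v = -63 (v = 9 + (-4*24 + 4*6) = 9 + (-96 + 24) = 9 - 72 = -63)
m(R, J) = ½ - J/4 - R/4 (m(R, J) = ½ - (R + J)/4 = ½ - (J + R)/4 = ½ + (-J/4 - R/4) = ½ - J/4 - R/4)
v - (m(6, 3) - k(23)) = -63 - ((½ - ¼*3 - ¼*6) - 1*23) = -63 - ((½ - ¾ - 3/2) - 23) = -63 - (-7/4 - 23) = -63 - 1*(-99/4) = -63 + 99/4 = -153/4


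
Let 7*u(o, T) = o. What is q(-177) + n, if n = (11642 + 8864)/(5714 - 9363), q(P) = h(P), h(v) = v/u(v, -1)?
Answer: 5037/3649 ≈ 1.3804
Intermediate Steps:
u(o, T) = o/7
h(v) = 7 (h(v) = v/((v/7)) = v*(7/v) = 7)
q(P) = 7
n = -20506/3649 (n = 20506/(-3649) = 20506*(-1/3649) = -20506/3649 ≈ -5.6196)
q(-177) + n = 7 - 20506/3649 = 5037/3649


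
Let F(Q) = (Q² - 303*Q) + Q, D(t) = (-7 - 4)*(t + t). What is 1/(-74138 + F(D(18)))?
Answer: 1/202270 ≈ 4.9439e-6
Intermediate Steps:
D(t) = -22*t
F(Q) = Q² - 302*Q
1/(-74138 + F(D(18))) = 1/(-74138 + (-22*18)*(-302 - 22*18)) = 1/(-74138 - 396*(-302 - 396)) = 1/(-74138 - 396*(-698)) = 1/(-74138 + 276408) = 1/202270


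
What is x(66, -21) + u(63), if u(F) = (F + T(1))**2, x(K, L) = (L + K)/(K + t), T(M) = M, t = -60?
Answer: 8207/2 ≈ 4103.5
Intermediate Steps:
x(K, L) = (K + L)/(-60 + K) (x(K, L) = (L + K)/(K - 60) = (K + L)/(-60 + K))
u(F) = (1 + F)**2 (u(F) = (F + 1)**2 = (1 + F)**2)
x(66, -21) + u(63) = (66 - 21)/(-60 + 66) + (1 + 63)**2 = 45/6 + 64**2 = (1/6)*45 + 4096 = 15/2 + 4096 = 8207/2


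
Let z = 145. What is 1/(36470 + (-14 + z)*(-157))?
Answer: 1/15903 ≈ 6.2881e-5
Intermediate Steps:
1/(36470 + (-14 + z)*(-157)) = 1/(36470 + (-14 + 145)*(-157)) = 1/(36470 + 131*(-157)) = 1/(36470 - 20567) = 1/15903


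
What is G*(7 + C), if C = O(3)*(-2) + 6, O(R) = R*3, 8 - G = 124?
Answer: 580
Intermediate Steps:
G = -116 (G = 8 - 1*124 = 8 - 124 = -116)
O(R) = 3*R
C = -12 (C = (3*3)*(-2) + 6 = 9*(-2) + 6 = -18 + 6 = -12)
G*(7 + C) = -116*(7 - 12) = -116*(-5) = 580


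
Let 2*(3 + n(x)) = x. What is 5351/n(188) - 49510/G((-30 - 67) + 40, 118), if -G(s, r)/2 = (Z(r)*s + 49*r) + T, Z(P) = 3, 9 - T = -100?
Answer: 505545/8008 ≈ 63.130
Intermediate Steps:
T = 109 (T = 9 - 1*(-100) = 9 + 100 = 109)
n(x) = -3 + x/2
G(s, r) = -218 - 98*r - 6*s (G(s, r) = -2*((3*s + 49*r) + 109) = -2*(109 + 3*s + 49*r) = -218 - 98*r - 6*s)
5351/n(188) - 49510/G((-30 - 67) + 40, 118) = 5351/(-3 + (1/2)*188) - 49510/(-218 - 98*118 - 6*((-30 - 67) + 40)) = 5351/(-3 + 94) - 49510/(-218 - 11564 - 6*(-97 + 40)) = 5351/91 - 49510/(-218 - 11564 - 6*(-57)) = 5351*(1/91) - 49510/(-218 - 11564 + 342) = 5351/91 - 49510/(-11440) = 5351/91 - 49510*(-1/11440) = 5351/91 + 4951/1144 = 505545/8008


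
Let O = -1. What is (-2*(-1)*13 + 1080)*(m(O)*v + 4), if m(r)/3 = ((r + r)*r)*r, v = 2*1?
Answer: -8848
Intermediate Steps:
v = 2
m(r) = 6*r³ (m(r) = 3*(((r + r)*r)*r) = 3*(((2*r)*r)*r) = 3*((2*r²)*r) = 3*(2*r³) = 6*r³)
(-2*(-1)*13 + 1080)*(m(O)*v + 4) = (-2*(-1)*13 + 1080)*((6*(-1)³)*2 + 4) = (2*13 + 1080)*((6*(-1))*2 + 4) = (26 + 1080)*(-6*2 + 4) = 1106*(-12 + 4) = 1106*(-8) = -8848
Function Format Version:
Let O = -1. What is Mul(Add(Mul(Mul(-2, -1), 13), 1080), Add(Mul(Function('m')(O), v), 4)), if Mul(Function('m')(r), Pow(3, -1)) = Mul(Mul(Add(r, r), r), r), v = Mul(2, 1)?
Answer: -8848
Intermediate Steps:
v = 2
Function('m')(r) = Mul(6, Pow(r, 3)) (Function('m')(r) = Mul(3, Mul(Mul(Add(r, r), r), r)) = Mul(3, Mul(Mul(Mul(2, r), r), r)) = Mul(3, Mul(Mul(2, Pow(r, 2)), r)) = Mul(3, Mul(2, Pow(r, 3))) = Mul(6, Pow(r, 3)))
Mul(Add(Mul(Mul(-2, -1), 13), 1080), Add(Mul(Function('m')(O), v), 4)) = Mul(Add(Mul(Mul(-2, -1), 13), 1080), Add(Mul(Mul(6, Pow(-1, 3)), 2), 4)) = Mul(Add(Mul(2, 13), 1080), Add(Mul(Mul(6, -1), 2), 4)) = Mul(Add(26, 1080), Add(Mul(-6, 2), 4)) = Mul(1106, Add(-12, 4)) = Mul(1106, -8) = -8848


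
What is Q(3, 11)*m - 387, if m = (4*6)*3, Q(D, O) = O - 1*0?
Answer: 405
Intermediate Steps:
Q(D, O) = O (Q(D, O) = O + 0 = O)
m = 72 (m = 24*3 = 72)
Q(3, 11)*m - 387 = 11*72 - 387 = 792 - 387 = 405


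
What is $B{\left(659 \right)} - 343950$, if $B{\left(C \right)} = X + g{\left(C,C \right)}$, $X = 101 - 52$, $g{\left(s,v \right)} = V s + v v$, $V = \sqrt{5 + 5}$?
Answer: $90380 + 659 \sqrt{10} \approx 92464.0$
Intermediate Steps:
$V = \sqrt{10} \approx 3.1623$
$g{\left(s,v \right)} = v^{2} + s \sqrt{10}$ ($g{\left(s,v \right)} = \sqrt{10} s + v v = s \sqrt{10} + v^{2} = v^{2} + s \sqrt{10}$)
$X = 49$
$B{\left(C \right)} = 49 + C^{2} + C \sqrt{10}$ ($B{\left(C \right)} = 49 + \left(C^{2} + C \sqrt{10}\right) = 49 + C^{2} + C \sqrt{10}$)
$B{\left(659 \right)} - 343950 = \left(49 + 659^{2} + 659 \sqrt{10}\right) - 343950 = \left(49 + 434281 + 659 \sqrt{10}\right) - 343950 = \left(434330 + 659 \sqrt{10}\right) - 343950 = 90380 + 659 \sqrt{10}$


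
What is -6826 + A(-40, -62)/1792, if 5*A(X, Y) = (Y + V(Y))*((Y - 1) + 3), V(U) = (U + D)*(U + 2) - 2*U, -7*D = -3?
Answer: -10742609/1568 ≈ -6851.2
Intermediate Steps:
D = 3/7 (D = -1/7*(-3) = 3/7 ≈ 0.42857)
V(U) = -2*U + (2 + U)*(3/7 + U) (V(U) = (U + 3/7)*(U + 2) - 2*U = (3/7 + U)*(2 + U) - 2*U = (2 + U)*(3/7 + U) - 2*U = -2*U + (2 + U)*(3/7 + U))
A(X, Y) = (2 + Y)*(6/7 + Y**2 + 10*Y/7)/5 (A(X, Y) = ((Y + (6/7 + Y**2 + 3*Y/7))*((Y - 1) + 3))/5 = ((6/7 + Y**2 + 10*Y/7)*((-1 + Y) + 3))/5 = ((6/7 + Y**2 + 10*Y/7)*(2 + Y))/5 = ((2 + Y)*(6/7 + Y**2 + 10*Y/7))/5 = (2 + Y)*(6/7 + Y**2 + 10*Y/7)/5)
-6826 + A(-40, -62)/1792 = -6826 + (12/35 + (1/5)*(-62)**3 + (24/35)*(-62)**2 + (26/35)*(-62))/1792 = -6826 + (12/35 + (1/5)*(-238328) + (24/35)*3844 - 1612/35)*(1/1792) = -6826 + (12/35 - 238328/5 + 92256/35 - 1612/35)*(1/1792) = -6826 - 315528/7*1/1792 = -6826 - 39441/1568 = -10742609/1568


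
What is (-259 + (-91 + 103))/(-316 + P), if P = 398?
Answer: -247/82 ≈ -3.0122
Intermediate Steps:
(-259 + (-91 + 103))/(-316 + P) = (-259 + (-91 + 103))/(-316 + 398) = (-259 + 12)/82 = -247*1/82 = -247/82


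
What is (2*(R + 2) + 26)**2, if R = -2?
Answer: 676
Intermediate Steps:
(2*(R + 2) + 26)**2 = (2*(-2 + 2) + 26)**2 = (2*0 + 26)**2 = (0 + 26)**2 = 26**2 = 676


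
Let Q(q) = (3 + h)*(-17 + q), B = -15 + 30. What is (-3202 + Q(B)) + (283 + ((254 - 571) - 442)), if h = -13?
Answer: -3658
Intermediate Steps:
B = 15
Q(q) = 170 - 10*q (Q(q) = (3 - 13)*(-17 + q) = -10*(-17 + q) = 170 - 10*q)
(-3202 + Q(B)) + (283 + ((254 - 571) - 442)) = (-3202 + (170 - 10*15)) + (283 + ((254 - 571) - 442)) = (-3202 + (170 - 150)) + (283 + (-317 - 442)) = (-3202 + 20) + (283 - 759) = -3182 - 476 = -3658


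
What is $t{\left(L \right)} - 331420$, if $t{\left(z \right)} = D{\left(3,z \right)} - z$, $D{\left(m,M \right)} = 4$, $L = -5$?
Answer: $-331411$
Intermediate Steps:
$t{\left(z \right)} = 4 - z$
$t{\left(L \right)} - 331420 = \left(4 - -5\right) - 331420 = \left(4 + 5\right) - 331420 = 9 - 331420 = -331411$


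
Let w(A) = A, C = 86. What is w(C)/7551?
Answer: 86/7551 ≈ 0.011389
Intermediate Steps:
w(C)/7551 = 86/7551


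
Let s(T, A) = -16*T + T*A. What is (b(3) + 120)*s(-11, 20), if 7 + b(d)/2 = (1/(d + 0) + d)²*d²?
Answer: -13464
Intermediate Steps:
s(T, A) = -16*T + A*T
b(d) = -14 + 2*d²*(d + 1/d)² (b(d) = -14 + 2*((1/(d + 0) + d)²*d²) = -14 + 2*((1/d + d)²*d²) = -14 + 2*((d + 1/d)²*d²) = -14 + 2*(d²*(d + 1/d)²) = -14 + 2*d²*(d + 1/d)²)
(b(3) + 120)*s(-11, 20) = ((-14 + 2*(1 + 3²)²) + 120)*(-11*(-16 + 20)) = ((-14 + 2*(1 + 9)²) + 120)*(-11*4) = ((-14 + 2*10²) + 120)*(-44) = ((-14 + 2*100) + 120)*(-44) = ((-14 + 200) + 120)*(-44) = (186 + 120)*(-44) = 306*(-44) = -13464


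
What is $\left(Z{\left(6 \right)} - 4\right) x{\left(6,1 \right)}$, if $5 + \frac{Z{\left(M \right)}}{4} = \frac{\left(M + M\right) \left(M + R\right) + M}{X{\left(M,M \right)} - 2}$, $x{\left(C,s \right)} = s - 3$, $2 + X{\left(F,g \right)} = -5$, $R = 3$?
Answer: $\frac{448}{3} \approx 149.33$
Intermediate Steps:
$X{\left(F,g \right)} = -7$ ($X{\left(F,g \right)} = -2 - 5 = -7$)
$x{\left(C,s \right)} = -3 + s$
$Z{\left(M \right)} = -20 - \frac{4 M}{9} - \frac{8 M \left(3 + M\right)}{9}$ ($Z{\left(M \right)} = -20 + 4 \frac{\left(M + M\right) \left(M + 3\right) + M}{-7 - 2} = -20 + 4 \frac{2 M \left(3 + M\right) + M}{-9} = -20 + 4 \left(2 M \left(3 + M\right) + M\right) \left(- \frac{1}{9}\right) = -20 + 4 \left(M + 2 M \left(3 + M\right)\right) \left(- \frac{1}{9}\right) = -20 + 4 \left(- \frac{M}{9} - \frac{2 M \left(3 + M\right)}{9}\right) = -20 - \left(\frac{4 M}{9} + \frac{8 M \left(3 + M\right)}{9}\right) = -20 - \frac{4 M}{9} - \frac{8 M \left(3 + M\right)}{9}$)
$\left(Z{\left(6 \right)} - 4\right) x{\left(6,1 \right)} = \left(\left(-20 - \frac{56}{3} - \frac{8 \cdot 6^{2}}{9}\right) - 4\right) \left(-3 + 1\right) = \left(\left(-20 - \frac{56}{3} - 32\right) - 4\right) \left(-2\right) = \left(- \frac{212}{3} - 4\right) \left(-2\right) = \left(- \frac{224}{3}\right) \left(-2\right) = \frac{448}{3}$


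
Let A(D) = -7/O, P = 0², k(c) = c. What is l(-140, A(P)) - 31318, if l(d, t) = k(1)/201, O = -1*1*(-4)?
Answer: -6294917/201 ≈ -31318.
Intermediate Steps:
O = 4 (O = -1*(-4) = 4)
P = 0
A(D) = -7/4
l(d, t) = 1/201
l(-140, A(P)) - 31318 = 1/201 - 31318 = -6294917/201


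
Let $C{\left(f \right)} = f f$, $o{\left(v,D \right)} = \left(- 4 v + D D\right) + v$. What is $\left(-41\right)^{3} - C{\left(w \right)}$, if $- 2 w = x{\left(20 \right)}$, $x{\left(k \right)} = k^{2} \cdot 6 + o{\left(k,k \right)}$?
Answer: $-1945821$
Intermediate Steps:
$o{\left(v,D \right)} = D^{2} - 3 v$ ($o{\left(v,D \right)} = \left(- 4 v + D^{2}\right) + v = \left(D^{2} - 4 v\right) + v = D^{2} - 3 v$)
$x{\left(k \right)} = - 3 k + 7 k^{2}$ ($x{\left(k \right)} = k^{2} \cdot 6 + \left(k^{2} - 3 k\right) = 6 k^{2} + \left(k^{2} - 3 k\right) = - 3 k + 7 k^{2}$)
$w = -1370$ ($w = - \frac{20 \left(-3 + 7 \cdot 20\right)}{2} = - \frac{20 \left(-3 + 140\right)}{2} = - \frac{20 \cdot 137}{2} = \left(- \frac{1}{2}\right) 2740 = -1370$)
$C{\left(f \right)} = f^{2}$
$\left(-41\right)^{3} - C{\left(w \right)} = \left(-41\right)^{3} - \left(-1370\right)^{2} = -68921 - 1876900 = -1945821$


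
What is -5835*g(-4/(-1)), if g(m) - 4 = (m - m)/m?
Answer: -23340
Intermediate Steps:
g(m) = 4 (g(m) = 4 + (m - m)/m = 4 + 0/m = 4 + 0 = 4)
-5835*g(-4/(-1)) = -5835*4 = -23340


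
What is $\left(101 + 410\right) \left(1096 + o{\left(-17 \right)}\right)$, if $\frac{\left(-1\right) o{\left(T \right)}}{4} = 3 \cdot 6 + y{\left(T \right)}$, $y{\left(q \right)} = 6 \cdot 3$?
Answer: $486472$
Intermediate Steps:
$y{\left(q \right)} = 18$
$o{\left(T \right)} = -144$ ($o{\left(T \right)} = - 4 \left(3 \cdot 6 + 18\right) = - 4 \left(18 + 18\right) = \left(-4\right) 36 = -144$)
$\left(101 + 410\right) \left(1096 + o{\left(-17 \right)}\right) = \left(101 + 410\right) \left(1096 - 144\right) = 511 \cdot 952 = 486472$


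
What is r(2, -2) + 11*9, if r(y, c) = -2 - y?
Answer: 95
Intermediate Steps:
r(2, -2) + 11*9 = (-2 - 1*2) + 11*9 = (-2 - 2) + 99 = -4 + 99 = 95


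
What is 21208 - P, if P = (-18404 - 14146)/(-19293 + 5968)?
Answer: 11302562/533 ≈ 21206.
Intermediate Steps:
P = 1302/533 (P = -32550/(-13325) = -32550*(-1/13325) = 1302/533 ≈ 2.4428)
21208 - P = 21208 - 1*1302/533 = 21208 - 1302/533 = 11302562/533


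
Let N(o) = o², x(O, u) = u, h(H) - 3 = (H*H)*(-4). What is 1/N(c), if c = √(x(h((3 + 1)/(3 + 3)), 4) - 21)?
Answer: -1/17 ≈ -0.058824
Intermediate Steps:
h(H) = 3 - 4*H² (h(H) = 3 + (H*H)*(-4) = 3 + H²*(-4) = 3 - 4*H²)
c = I*√17 (c = √(4 - 21) = √(-17) = I*√17 ≈ 4.1231*I)
1/N(c) = 1/((I*√17)²) = 1/(-17) = -1/17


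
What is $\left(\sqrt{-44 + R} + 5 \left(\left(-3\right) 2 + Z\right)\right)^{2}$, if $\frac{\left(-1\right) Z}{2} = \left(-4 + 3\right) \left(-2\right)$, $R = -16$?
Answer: $2440 - 200 i \sqrt{15} \approx 2440.0 - 774.6 i$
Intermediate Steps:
$Z = -4$ ($Z = - 2 \left(-4 + 3\right) \left(-2\right) = - 2 \left(\left(-1\right) \left(-2\right)\right) = \left(-2\right) 2 = -4$)
$\left(\sqrt{-44 + R} + 5 \left(\left(-3\right) 2 + Z\right)\right)^{2} = \left(\sqrt{-44 - 16} + 5 \left(\left(-3\right) 2 - 4\right)\right)^{2} = \left(\sqrt{-60} + 5 \left(-6 - 4\right)\right)^{2} = \left(2 i \sqrt{15} + 5 \left(-10\right)\right)^{2} = \left(2 i \sqrt{15} - 50\right)^{2} = \left(-50 + 2 i \sqrt{15}\right)^{2}$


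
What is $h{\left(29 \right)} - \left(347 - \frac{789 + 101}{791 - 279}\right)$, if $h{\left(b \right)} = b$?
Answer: $- \frac{80963}{256} \approx -316.26$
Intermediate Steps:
$h{\left(29 \right)} - \left(347 - \frac{789 + 101}{791 - 279}\right) = 29 - \left(347 - \frac{789 + 101}{791 - 279}\right) = 29 - \left(347 - \frac{445}{256}\right) = 29 + \left(\left(599 + 890 \cdot \frac{1}{512}\right) - 946\right) = 29 + \left(\left(599 + \frac{445}{256}\right) - 946\right) = 29 + \left(\frac{153789}{256} - 946\right) = 29 - \frac{88387}{256} = - \frac{80963}{256}$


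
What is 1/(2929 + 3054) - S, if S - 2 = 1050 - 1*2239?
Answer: 7101822/5983 ≈ 1187.0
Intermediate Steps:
S = -1187 (S = 2 + (1050 - 1*2239) = 2 + (1050 - 2239) = 2 - 1189 = -1187)
1/(2929 + 3054) - S = 1/(2929 + 3054) - 1*(-1187) = 1/5983 + 1187 = 7101822/5983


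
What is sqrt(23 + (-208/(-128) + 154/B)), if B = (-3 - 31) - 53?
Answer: sqrt(2767818)/348 ≈ 4.7807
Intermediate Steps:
B = -87 (B = -34 - 53 = -87)
sqrt(23 + (-208/(-128) + 154/B)) = sqrt(23 + (-208/(-128) + 154/(-87))) = sqrt(23 + (-208*(-1/128) + 154*(-1/87))) = sqrt(23 + (13/8 - 154/87)) = sqrt(23 - 101/696) = sqrt(15907/696) = sqrt(2767818)/348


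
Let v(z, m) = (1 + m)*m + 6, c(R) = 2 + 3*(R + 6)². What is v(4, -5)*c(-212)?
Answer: 3310060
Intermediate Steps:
c(R) = 2 + 3*(6 + R)²
v(z, m) = 6 + m*(1 + m) (v(z, m) = m*(1 + m) + 6 = 6 + m*(1 + m))
v(4, -5)*c(-212) = (6 - 5 + (-5)²)*(2 + 3*(6 - 212)²) = (6 - 5 + 25)*(2 + 3*(-206)²) = 26*(2 + 3*42436) = 26*(2 + 127308) = 26*127310 = 3310060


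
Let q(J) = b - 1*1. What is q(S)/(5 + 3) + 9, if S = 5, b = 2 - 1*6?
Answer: 67/8 ≈ 8.3750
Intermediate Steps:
b = -4 (b = 2 - 6 = -4)
q(J) = -5 (q(J) = -4 - 1*1 = -4 - 1 = -5)
q(S)/(5 + 3) + 9 = -5/(5 + 3) + 9 = -5/8 + 9 = 67/8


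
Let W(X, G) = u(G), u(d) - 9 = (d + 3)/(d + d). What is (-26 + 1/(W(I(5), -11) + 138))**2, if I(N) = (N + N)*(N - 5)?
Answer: 1775358225/2627641 ≈ 675.65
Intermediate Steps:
u(d) = 9 + (3 + d)/(2*d) (u(d) = 9 + (d + 3)/(d + d) = 9 + (3 + d)/((2*d)) = 9 + (3 + d)*(1/(2*d)) = 9 + (3 + d)/(2*d))
I(N) = 2*N*(-5 + N) (I(N) = (2*N)*(-5 + N) = 2*N*(-5 + N))
W(X, G) = (3 + 19*G)/(2*G)
(-26 + 1/(W(I(5), -11) + 138))**2 = (-26 + 1/((1/2)*(3 + 19*(-11))/(-11) + 138))**2 = (-26 + 1/((1/2)*(-1/11)*(3 - 209) + 138))**2 = (-26 + 1/((1/2)*(-1/11)*(-206) + 138))**2 = (-26 + 1/(103/11 + 138))**2 = (-26 + 1/(1621/11))**2 = (-26 + 11/1621)**2 = (-42135/1621)**2 = 1775358225/2627641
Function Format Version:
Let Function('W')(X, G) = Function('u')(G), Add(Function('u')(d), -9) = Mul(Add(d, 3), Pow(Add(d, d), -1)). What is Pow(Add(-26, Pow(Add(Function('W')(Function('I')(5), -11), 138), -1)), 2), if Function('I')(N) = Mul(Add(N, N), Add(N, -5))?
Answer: Rational(1775358225, 2627641) ≈ 675.65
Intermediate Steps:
Function('u')(d) = Add(9, Mul(Rational(1, 2), Pow(d, -1), Add(3, d))) (Function('u')(d) = Add(9, Mul(Add(d, 3), Pow(Add(d, d), -1))) = Add(9, Mul(Add(3, d), Pow(Mul(2, d), -1))) = Add(9, Mul(Add(3, d), Mul(Rational(1, 2), Pow(d, -1)))) = Add(9, Mul(Rational(1, 2), Pow(d, -1), Add(3, d))))
Function('I')(N) = Mul(2, N, Add(-5, N)) (Function('I')(N) = Mul(Mul(2, N), Add(-5, N)) = Mul(2, N, Add(-5, N)))
Function('W')(X, G) = Mul(Rational(1, 2), Pow(G, -1), Add(3, Mul(19, G)))
Pow(Add(-26, Pow(Add(Function('W')(Function('I')(5), -11), 138), -1)), 2) = Pow(Add(-26, Pow(Add(Mul(Rational(1, 2), Pow(-11, -1), Add(3, Mul(19, -11))), 138), -1)), 2) = Pow(Add(-26, Pow(Add(Mul(Rational(1, 2), Rational(-1, 11), Add(3, -209)), 138), -1)), 2) = Pow(Add(-26, Pow(Add(Mul(Rational(1, 2), Rational(-1, 11), -206), 138), -1)), 2) = Pow(Add(-26, Pow(Add(Rational(103, 11), 138), -1)), 2) = Pow(Add(-26, Pow(Rational(1621, 11), -1)), 2) = Pow(Add(-26, Rational(11, 1621)), 2) = Pow(Rational(-42135, 1621), 2) = Rational(1775358225, 2627641)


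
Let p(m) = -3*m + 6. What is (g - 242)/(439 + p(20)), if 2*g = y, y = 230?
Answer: -127/385 ≈ -0.32987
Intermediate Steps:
p(m) = 6 - 3*m
g = 115 (g = (1/2)*230 = 115)
(g - 242)/(439 + p(20)) = (115 - 242)/(439 + (6 - 3*20)) = -127/(439 + (6 - 60)) = -127/(439 - 54) = -127/385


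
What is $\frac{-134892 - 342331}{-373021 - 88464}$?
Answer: $\frac{477223}{461485} \approx 1.0341$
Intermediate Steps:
$\frac{-134892 - 342331}{-373021 - 88464} = - \frac{477223}{-461485} = \left(-477223\right) \left(- \frac{1}{461485}\right) = \frac{477223}{461485}$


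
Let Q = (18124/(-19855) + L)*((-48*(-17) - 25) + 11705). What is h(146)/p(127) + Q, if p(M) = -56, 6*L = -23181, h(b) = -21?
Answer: -697303299737/14440 ≈ -4.8290e+7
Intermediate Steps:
L = -7727/2 (L = (⅙)*(-23181) = -7727/2 ≈ -3863.5)
Q = -87162913144/1805 (Q = (18124/(-19855) - 7727/2)*((-48*(-17) - 25) + 11705) = (18124*(-1/19855) - 7727/2)*((816 - 25) + 11705) = (-18124/19855 - 7727/2)*(791 + 11705) = -153455833/39710*12496 = -87162913144/1805 ≈ -4.8290e+7)
h(146)/p(127) + Q = -21/(-56) - 87162913144/1805 = -21*(-1/56) - 87162913144/1805 = 3/8 - 87162913144/1805 = -697303299737/14440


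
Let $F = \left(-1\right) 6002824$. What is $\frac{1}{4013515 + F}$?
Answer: $- \frac{1}{1989309} \approx -5.0269 \cdot 10^{-7}$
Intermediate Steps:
$F = -6002824$
$\frac{1}{4013515 + F} = \frac{1}{4013515 - 6002824} = \frac{1}{-1989309} = - \frac{1}{1989309}$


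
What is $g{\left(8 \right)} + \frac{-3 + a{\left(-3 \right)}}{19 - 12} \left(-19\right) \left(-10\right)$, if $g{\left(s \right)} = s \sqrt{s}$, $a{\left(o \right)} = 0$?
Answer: $- \frac{570}{7} + 16 \sqrt{2} \approx -58.801$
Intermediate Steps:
$g{\left(s \right)} = s^{\frac{3}{2}}$
$g{\left(8 \right)} + \frac{-3 + a{\left(-3 \right)}}{19 - 12} \left(-19\right) \left(-10\right) = 8^{\frac{3}{2}} + \frac{-3 + 0}{19 - 12} \left(-19\right) \left(-10\right) = 16 \sqrt{2} + - \frac{3}{7} \left(-19\right) \left(-10\right) = 16 \sqrt{2} + \left(-3\right) \frac{1}{7} \left(-19\right) \left(-10\right) = 16 \sqrt{2} + \left(- \frac{3}{7}\right) \left(-19\right) \left(-10\right) = 16 \sqrt{2} + \frac{57}{7} \left(-10\right) = 16 \sqrt{2} - \frac{570}{7} = - \frac{570}{7} + 16 \sqrt{2}$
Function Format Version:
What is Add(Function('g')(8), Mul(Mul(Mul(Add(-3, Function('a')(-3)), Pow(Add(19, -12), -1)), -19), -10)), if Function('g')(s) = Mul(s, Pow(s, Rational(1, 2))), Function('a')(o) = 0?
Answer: Add(Rational(-570, 7), Mul(16, Pow(2, Rational(1, 2)))) ≈ -58.801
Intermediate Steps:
Function('g')(s) = Pow(s, Rational(3, 2))
Add(Function('g')(8), Mul(Mul(Mul(Add(-3, Function('a')(-3)), Pow(Add(19, -12), -1)), -19), -10)) = Add(Pow(8, Rational(3, 2)), Mul(Mul(Mul(Add(-3, 0), Pow(Add(19, -12), -1)), -19), -10)) = Add(Mul(16, Pow(2, Rational(1, 2))), Mul(Mul(Mul(-3, Pow(7, -1)), -19), -10)) = Add(Mul(16, Pow(2, Rational(1, 2))), Mul(Mul(Mul(-3, Rational(1, 7)), -19), -10)) = Add(Mul(16, Pow(2, Rational(1, 2))), Mul(Mul(Rational(-3, 7), -19), -10)) = Add(Mul(16, Pow(2, Rational(1, 2))), Mul(Rational(57, 7), -10)) = Add(Mul(16, Pow(2, Rational(1, 2))), Rational(-570, 7)) = Add(Rational(-570, 7), Mul(16, Pow(2, Rational(1, 2))))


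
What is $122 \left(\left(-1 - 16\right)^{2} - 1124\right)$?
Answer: $-101870$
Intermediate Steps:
$122 \left(\left(-1 - 16\right)^{2} - 1124\right) = 122 \left(\left(-17\right)^{2} - 1124\right) = 122 \left(289 - 1124\right) = 122 \left(-835\right) = -101870$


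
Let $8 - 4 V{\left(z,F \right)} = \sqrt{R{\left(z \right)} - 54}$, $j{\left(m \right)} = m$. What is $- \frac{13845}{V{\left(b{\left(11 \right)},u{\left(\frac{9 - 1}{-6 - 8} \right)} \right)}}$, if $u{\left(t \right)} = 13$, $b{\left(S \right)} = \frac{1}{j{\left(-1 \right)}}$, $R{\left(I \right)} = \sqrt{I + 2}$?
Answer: $- \frac{11360}{3} - \frac{1420 i \sqrt{53}}{3} \approx -3786.7 - 3445.9 i$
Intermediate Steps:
$R{\left(I \right)} = \sqrt{2 + I}$
$b{\left(S \right)} = -1$ ($b{\left(S \right)} = \frac{1}{-1} = -1$)
$V{\left(z,F \right)} = 2 - \frac{\sqrt{-54 + \sqrt{2 + z}}}{4}$ ($V{\left(z,F \right)} = 2 - \frac{\sqrt{\sqrt{2 + z} - 54}}{4} = 2 - \frac{\sqrt{-54 + \sqrt{2 + z}}}{4}$)
$- \frac{13845}{V{\left(b{\left(11 \right)},u{\left(\frac{9 - 1}{-6 - 8} \right)} \right)}} = - \frac{13845}{2 - \frac{\sqrt{-54 + \sqrt{2 - 1}}}{4}} = - \frac{13845}{2 - \frac{\sqrt{-54 + \sqrt{1}}}{4}} = - \frac{13845}{2 - \frac{\sqrt{-54 + 1}}{4}} = - \frac{13845}{2 - \frac{\sqrt{-53}}{4}} = - \frac{13845}{2 - \frac{i \sqrt{53}}{4}}$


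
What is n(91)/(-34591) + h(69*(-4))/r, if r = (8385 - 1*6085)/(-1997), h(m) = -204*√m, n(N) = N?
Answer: -91/34591 + 203694*I*√69/575 ≈ -0.0026307 + 2942.6*I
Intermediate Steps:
r = -2300/1997 (r = (8385 - 6085)*(-1/1997) = 2300*(-1/1997) = -2300/1997 ≈ -1.1517)
n(91)/(-34591) + h(69*(-4))/r = 91/(-34591) + (-204*2*I*√69)/(-2300/1997) = 91*(-1/34591) - 408*I*√69*(-1997/2300) = -91/34591 - 408*I*√69*(-1997/2300) = -91/34591 + 203694*I*√69/575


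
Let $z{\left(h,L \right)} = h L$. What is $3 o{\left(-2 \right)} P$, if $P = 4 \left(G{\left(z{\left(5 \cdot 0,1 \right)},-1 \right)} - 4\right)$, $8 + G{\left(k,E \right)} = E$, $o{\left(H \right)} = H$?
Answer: $312$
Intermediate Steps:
$z{\left(h,L \right)} = L h$
$G{\left(k,E \right)} = -8 + E$
$P = -52$ ($P = 4 \left(\left(-8 - 1\right) - 4\right) = 4 \left(-9 - 4\right) = 4 \left(-13\right) = -52$)
$3 o{\left(-2 \right)} P = 3 \left(-2\right) \left(-52\right) = \left(-6\right) \left(-52\right) = 312$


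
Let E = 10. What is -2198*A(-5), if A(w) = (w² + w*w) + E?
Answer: -131880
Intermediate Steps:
A(w) = 10 + 2*w² (A(w) = (w² + w*w) + 10 = (w² + w²) + 10 = 2*w² + 10 = 10 + 2*w²)
-2198*A(-5) = -2198*(10 + 2*(-5)²) = -2198*(10 + 2*25) = -2198*(10 + 50) = -2198*60 = -131880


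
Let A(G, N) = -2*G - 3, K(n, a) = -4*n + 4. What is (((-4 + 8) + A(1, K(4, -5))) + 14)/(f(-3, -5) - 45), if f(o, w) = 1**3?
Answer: -13/44 ≈ -0.29545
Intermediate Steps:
f(o, w) = 1
K(n, a) = 4 - 4*n
A(G, N) = -3 - 2*G
(((-4 + 8) + A(1, K(4, -5))) + 14)/(f(-3, -5) - 45) = (((-4 + 8) + (-3 - 2*1)) + 14)/(1 - 45) = ((4 + (-3 - 2)) + 14)/(-44) = ((4 - 5) + 14)*(-1/44) = (-1 + 14)*(-1/44) = 13*(-1/44) = -13/44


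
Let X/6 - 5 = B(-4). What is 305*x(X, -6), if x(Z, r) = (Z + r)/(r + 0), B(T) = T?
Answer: 0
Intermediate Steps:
X = 6 (X = 30 + 6*(-4) = 30 - 24 = 6)
x(Z, r) = (Z + r)/r
305*x(X, -6) = 305*((6 - 6)/(-6)) = 305*(-⅙*0) = 305*0 = 0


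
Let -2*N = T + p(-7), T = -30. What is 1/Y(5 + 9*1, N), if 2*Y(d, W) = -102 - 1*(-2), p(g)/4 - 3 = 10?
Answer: -1/50 ≈ -0.020000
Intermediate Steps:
p(g) = 52 (p(g) = 12 + 4*10 = 12 + 40 = 52)
N = -11 (N = -(-30 + 52)/2 = -½*22 = -11)
Y(d, W) = -50 (Y(d, W) = (-102 - 1*(-2))/2 = (-102 + 2)/2 = (½)*(-100) = -50)
1/Y(5 + 9*1, N) = 1/(-50) = -1/50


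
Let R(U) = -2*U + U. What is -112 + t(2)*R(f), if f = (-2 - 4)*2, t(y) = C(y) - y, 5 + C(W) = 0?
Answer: -196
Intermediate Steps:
C(W) = -5 (C(W) = -5 + 0 = -5)
t(y) = -5 - y
f = -12 (f = -6*2 = -12)
R(U) = -U
-112 + t(2)*R(f) = -112 + (-5 - 1*2)*(-1*(-12)) = -112 + (-5 - 2)*12 = -112 - 7*12 = -112 - 84 = -196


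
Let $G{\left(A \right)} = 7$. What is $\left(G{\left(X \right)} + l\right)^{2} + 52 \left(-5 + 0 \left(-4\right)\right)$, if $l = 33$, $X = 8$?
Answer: $1340$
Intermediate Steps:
$\left(G{\left(X \right)} + l\right)^{2} + 52 \left(-5 + 0 \left(-4\right)\right) = \left(7 + 33\right)^{2} + 52 \left(-5 + 0 \left(-4\right)\right) = 40^{2} + 52 \left(-5 + 0\right) = 1600 + 52 \left(-5\right) = 1600 - 260 = 1340$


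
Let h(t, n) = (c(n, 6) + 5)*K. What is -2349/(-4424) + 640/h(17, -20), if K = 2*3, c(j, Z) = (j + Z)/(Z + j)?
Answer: 728981/39816 ≈ 18.309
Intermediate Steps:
c(j, Z) = 1 (c(j, Z) = (Z + j)/(Z + j) = 1)
K = 6
h(t, n) = 36 (h(t, n) = (1 + 5)*6 = 6*6 = 36)
-2349/(-4424) + 640/h(17, -20) = -2349/(-4424) + 640/36 = -2349*(-1/4424) + 640*(1/36) = 2349/4424 + 160/9 = 728981/39816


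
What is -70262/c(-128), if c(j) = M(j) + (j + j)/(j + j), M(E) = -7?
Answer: 35131/3 ≈ 11710.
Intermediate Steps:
c(j) = -6 (c(j) = -7 + (j + j)/(j + j) = -7 + (2*j)/((2*j)) = -7 + (2*j)*(1/(2*j)) = -7 + 1 = -6)
-70262/c(-128) = -70262/(-6) = -70262*(-⅙) = 35131/3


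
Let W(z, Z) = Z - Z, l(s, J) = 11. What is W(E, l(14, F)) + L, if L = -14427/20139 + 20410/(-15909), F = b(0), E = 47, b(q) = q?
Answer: -30502673/15256731 ≈ -1.9993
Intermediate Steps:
F = 0
W(z, Z) = 0
L = -30502673/15256731 (L = -14427*1/20139 + 20410*(-1/15909) = -687/959 - 20410/15909 = -30502673/15256731 ≈ -1.9993)
W(E, l(14, F)) + L = 0 - 30502673/15256731 = -30502673/15256731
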